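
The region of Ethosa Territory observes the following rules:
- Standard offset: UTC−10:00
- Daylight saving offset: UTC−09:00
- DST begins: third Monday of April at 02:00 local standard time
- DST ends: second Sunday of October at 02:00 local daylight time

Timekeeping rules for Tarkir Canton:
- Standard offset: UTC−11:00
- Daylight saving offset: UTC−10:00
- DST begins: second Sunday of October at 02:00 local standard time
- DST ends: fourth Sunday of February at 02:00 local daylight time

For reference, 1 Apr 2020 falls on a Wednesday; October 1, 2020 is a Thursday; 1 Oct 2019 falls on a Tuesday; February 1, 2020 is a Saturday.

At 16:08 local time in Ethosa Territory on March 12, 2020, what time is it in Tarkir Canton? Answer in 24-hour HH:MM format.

15:08

1 April 2020 is a Wednesday, so the first Monday is April 6 and the third is April 20.
1 October 2020 is a Thursday, so the first Sunday is October 4 and the second is October 11.
March 12, 2020 does not fall between 20 April and 11 October, so daylight saving is not in effect and Ethosa Territory is at UTC−10:00.
16:08 Ethosa Territory + 10h = 02:08 UTC (rolling into the next day, 13 March 2020).
1 October 2019 is a Tuesday, so the first Sunday is October 6 and the second is October 13.
1 February 2020 is a Saturday, so the first Sunday is February 2 and the fourth is February 23.
At the standard offset (UTC−11:00), 02:08 UTC − 11h = 15:08 Tarkir Canton standard time (rolling into the previous day, 12 March 2020).
The standard-time date in Tarkir Canton, March 12, 2020, does not fall between 13 October 2019 and 23 February 2020, so daylight saving is not in effect and Tarkir Canton is at UTC−11:00.
02:08 UTC − 11h = 15:08 Tarkir Canton (rolling into the previous day, 12 March 2020).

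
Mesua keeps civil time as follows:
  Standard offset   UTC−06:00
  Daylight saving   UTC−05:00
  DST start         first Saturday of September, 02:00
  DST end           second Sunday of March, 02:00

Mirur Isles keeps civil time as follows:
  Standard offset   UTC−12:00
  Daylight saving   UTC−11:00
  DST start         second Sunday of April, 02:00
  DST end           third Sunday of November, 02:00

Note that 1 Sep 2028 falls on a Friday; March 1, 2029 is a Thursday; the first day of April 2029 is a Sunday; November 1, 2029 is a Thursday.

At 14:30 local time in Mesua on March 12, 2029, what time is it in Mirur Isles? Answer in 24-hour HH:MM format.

1 September 2028 is a Friday, so the first Saturday is September 2.
1 March 2029 is a Thursday, so the first Sunday is March 4 and the second is March 11.
March 12, 2029 does not fall between 2 September 2028 and 11 March 2029, so daylight saving is not in effect and Mesua is at UTC−06:00.
14:30 Mesua + 6h = 20:30 UTC.
1 April 2029 is a Sunday, so the first Sunday is April 1 and the second is April 8.
1 November 2029 is a Thursday, so the first Sunday is November 4 and the third is November 18.
At the standard offset (UTC−12:00), 20:30 UTC − 12h = 08:30 Mirur Isles standard time.
The standard-time date in Mirur Isles, March 12, 2029, is outside the daylight-saving period (8 April – 18 November), so Mirur Isles is on standard time, UTC−12:00.
20:30 UTC − 12h = 08:30 Mirur Isles.

08:30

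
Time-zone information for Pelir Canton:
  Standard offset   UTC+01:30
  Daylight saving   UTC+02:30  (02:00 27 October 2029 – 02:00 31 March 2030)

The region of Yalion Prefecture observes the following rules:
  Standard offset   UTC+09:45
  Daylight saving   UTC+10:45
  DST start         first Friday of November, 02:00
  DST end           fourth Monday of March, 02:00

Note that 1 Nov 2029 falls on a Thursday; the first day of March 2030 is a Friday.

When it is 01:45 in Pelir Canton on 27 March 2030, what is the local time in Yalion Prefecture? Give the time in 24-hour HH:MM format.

09:00

Daylight saving runs 27 October 2029 – 31 March 2030; 27 March 2030 is inside that window, so Pelir Canton is at UTC+02:30.
01:45 Pelir Canton − 2h30m = 23:15 UTC (rolling into the previous day, 26 March 2030).
1 November 2029 is a Thursday, so the first Friday is November 2.
1 March 2030 is a Friday, so the first Monday is March 4 and the fourth is March 25.
At the standard offset (UTC+09:45), 23:15 UTC + 9h45m = 09:00 Yalion Prefecture standard time (rolling into the next day, 27 March 2030).
The standard-time date in Yalion Prefecture, 27 March 2030, does not fall between 2 November 2029 and 25 March 2030, so daylight saving is not in effect and Yalion Prefecture is at UTC+09:45.
23:15 UTC + 9h45m = 09:00 Yalion Prefecture (rolling into the next day, 27 March 2030).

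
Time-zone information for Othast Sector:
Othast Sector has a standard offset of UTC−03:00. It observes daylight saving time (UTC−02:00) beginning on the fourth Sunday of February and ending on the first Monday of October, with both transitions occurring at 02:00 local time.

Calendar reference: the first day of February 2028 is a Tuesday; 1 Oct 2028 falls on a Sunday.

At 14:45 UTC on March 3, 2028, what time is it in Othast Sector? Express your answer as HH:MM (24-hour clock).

1 February 2028 is a Tuesday, so the first Sunday is February 6 and the fourth is February 27.
1 October 2028 is a Sunday, so the first Monday is October 2.
At the standard offset (UTC−03:00), 14:45 UTC − 3h = 11:45 Othast Sector standard time.
Daylight saving runs 27 February – 2 October; the standard-time date in Othast Sector, March 3, 2028, is inside that window, so Othast Sector is at UTC−02:00.
14:45 UTC − 2h = 12:45 local.

12:45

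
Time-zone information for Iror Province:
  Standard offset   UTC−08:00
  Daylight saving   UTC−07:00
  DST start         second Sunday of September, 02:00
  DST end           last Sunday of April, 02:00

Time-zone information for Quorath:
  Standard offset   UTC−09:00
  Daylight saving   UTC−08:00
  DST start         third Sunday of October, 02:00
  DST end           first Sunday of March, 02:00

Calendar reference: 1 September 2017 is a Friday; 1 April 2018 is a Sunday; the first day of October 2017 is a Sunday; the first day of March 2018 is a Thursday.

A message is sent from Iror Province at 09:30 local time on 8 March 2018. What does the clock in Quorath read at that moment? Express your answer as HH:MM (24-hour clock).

1 September 2017 is a Friday, so the first Sunday is September 3 and the second is September 10.
1 April 2018 is a Sunday, so Sundays fall on 1, 8, 15, 22, 29; the last is April 29.
Daylight saving runs 10 September 2017 – 29 April 2018; 8 March 2018 is inside that window, so Iror Province is at UTC−07:00.
09:30 Iror Province + 7h = 16:30 UTC.
1 October 2017 is a Sunday, so the first Sunday is October 1 and the third is October 15.
1 March 2018 is a Thursday, so the first Sunday is March 4.
At the standard offset (UTC−09:00), 16:30 UTC − 9h = 07:30 Quorath standard time.
Daylight saving runs 15 October 2017 – 4 March 2018; the standard-time date in Quorath, 8 March 2018, is outside that window, so Quorath is on standard time at UTC−09:00.
16:30 UTC − 9h = 07:30 Quorath.

07:30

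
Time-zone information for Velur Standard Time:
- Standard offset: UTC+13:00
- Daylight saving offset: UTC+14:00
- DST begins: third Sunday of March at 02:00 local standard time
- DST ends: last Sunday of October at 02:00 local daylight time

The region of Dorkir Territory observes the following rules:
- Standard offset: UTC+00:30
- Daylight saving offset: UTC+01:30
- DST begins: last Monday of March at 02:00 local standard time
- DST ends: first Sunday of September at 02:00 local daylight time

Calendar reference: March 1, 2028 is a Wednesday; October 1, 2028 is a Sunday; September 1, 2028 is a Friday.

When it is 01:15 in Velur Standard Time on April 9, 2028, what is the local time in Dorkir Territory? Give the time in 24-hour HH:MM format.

12:45

1 March 2028 is a Wednesday, so the first Sunday is March 5 and the third is March 19.
1 October 2028 is a Sunday, so Sundays fall on 1, 8, 15, 22, 29; the last is October 29.
April 9, 2028 lies within the daylight-saving period (19 March – 29 October), so Velur Standard Time is on daylight time, UTC+14:00.
01:15 Velur Standard Time − 14h = 11:15 UTC (rolling into the previous day, 8 April 2028).
1 March 2028 is a Wednesday, so Mondays fall on 6, 13, 20, 27; the last is March 27.
1 September 2028 is a Friday, so the first Sunday is September 3.
At the standard offset (UTC+00:30), 11:15 UTC + 0h30m = 11:45 Dorkir Territory standard time.
The standard-time date in Dorkir Territory, April 8, 2028, falls between 27 March and 3 September, so daylight saving is in effect and Dorkir Territory is at UTC+01:30.
11:15 UTC + 1h30m = 12:45 Dorkir Territory.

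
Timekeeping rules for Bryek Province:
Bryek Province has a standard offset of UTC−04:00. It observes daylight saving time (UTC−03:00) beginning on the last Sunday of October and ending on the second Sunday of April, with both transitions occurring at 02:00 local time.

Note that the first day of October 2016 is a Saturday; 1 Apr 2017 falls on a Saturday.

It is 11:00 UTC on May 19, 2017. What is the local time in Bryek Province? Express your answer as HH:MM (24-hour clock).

07:00

1 October 2016 is a Saturday, so Sundays fall on 2, 9, 16, 23, 30; the last is October 30.
1 April 2017 is a Saturday, so the first Sunday is April 2 and the second is April 9.
At the standard offset (UTC−04:00), 11:00 UTC − 4h = 07:00 Bryek Province standard time.
Daylight saving runs 30 October 2016 – 9 April 2017; the standard-time date in Bryek Province, May 19, 2017, is outside that window, so Bryek Province is on standard time at UTC−04:00.
11:00 UTC − 4h = 07:00 local.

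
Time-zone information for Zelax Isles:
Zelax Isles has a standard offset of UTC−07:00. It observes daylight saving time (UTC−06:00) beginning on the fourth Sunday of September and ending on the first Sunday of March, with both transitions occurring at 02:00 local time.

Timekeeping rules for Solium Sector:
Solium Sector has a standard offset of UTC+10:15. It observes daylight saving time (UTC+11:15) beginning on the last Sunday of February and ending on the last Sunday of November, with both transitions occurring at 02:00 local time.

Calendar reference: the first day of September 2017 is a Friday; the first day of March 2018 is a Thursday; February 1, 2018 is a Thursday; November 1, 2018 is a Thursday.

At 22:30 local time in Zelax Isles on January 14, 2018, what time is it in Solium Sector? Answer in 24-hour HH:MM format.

14:45

1 September 2017 is a Friday, so the first Sunday is September 3 and the fourth is September 24.
1 March 2018 is a Thursday, so the first Sunday is March 4.
Daylight saving runs 24 September 2017 – 4 March 2018; January 14, 2018 is inside that window, so Zelax Isles is at UTC−06:00.
22:30 Zelax Isles + 6h = 04:30 UTC (rolling into the next day, 15 January 2018).
1 February 2018 is a Thursday, so Sundays fall on 4, 11, 18, 25; the last is February 25.
1 November 2018 is a Thursday, so Sundays fall on 4, 11, 18, 25; the last is November 25.
At the standard offset (UTC+10:15), 04:30 UTC + 10h15m = 14:45 Solium Sector standard time.
Daylight saving runs 25 February – 25 November; the standard-time date in Solium Sector, January 15, 2018, is outside that window, so Solium Sector is on standard time at UTC+10:15.
04:30 UTC + 10h15m = 14:45 Solium Sector.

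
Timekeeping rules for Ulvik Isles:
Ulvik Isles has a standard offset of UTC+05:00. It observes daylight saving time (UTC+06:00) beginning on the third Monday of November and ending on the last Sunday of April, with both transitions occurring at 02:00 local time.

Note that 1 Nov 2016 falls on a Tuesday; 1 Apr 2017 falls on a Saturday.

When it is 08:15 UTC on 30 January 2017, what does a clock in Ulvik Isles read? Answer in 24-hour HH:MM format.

1 November 2016 is a Tuesday, so the first Monday is November 7 and the third is November 21.
1 April 2017 is a Saturday, so Sundays fall on 2, 9, 16, 23, 30; the last is April 30.
At the standard offset (UTC+05:00), 08:15 UTC + 5h = 13:15 Ulvik Isles standard time.
The standard-time date in Ulvik Isles, 30 January 2017, falls between 21 November 2016 and 30 April 2017, so daylight saving is in effect and Ulvik Isles is at UTC+06:00.
08:15 UTC + 6h = 14:15 local.

14:15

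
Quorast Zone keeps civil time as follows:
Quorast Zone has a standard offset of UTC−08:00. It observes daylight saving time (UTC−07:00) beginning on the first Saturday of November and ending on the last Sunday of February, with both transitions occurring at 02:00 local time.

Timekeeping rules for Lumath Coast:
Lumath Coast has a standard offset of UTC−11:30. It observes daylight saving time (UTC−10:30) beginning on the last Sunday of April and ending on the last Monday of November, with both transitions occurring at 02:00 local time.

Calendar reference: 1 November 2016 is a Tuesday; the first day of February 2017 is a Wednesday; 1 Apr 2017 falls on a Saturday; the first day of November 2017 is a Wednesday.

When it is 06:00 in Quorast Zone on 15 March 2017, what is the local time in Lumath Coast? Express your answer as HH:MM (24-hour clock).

02:30

1 November 2016 is a Tuesday, so the first Saturday is November 5.
1 February 2017 is a Wednesday, so Sundays fall on 5, 12, 19, 26; the last is February 26.
15 March 2017 does not fall between 5 November 2016 and 26 February 2017, so daylight saving is not in effect and Quorast Zone is at UTC−08:00.
06:00 Quorast Zone + 8h = 14:00 UTC.
1 April 2017 is a Saturday, so Sundays fall on 2, 9, 16, 23, 30; the last is April 30.
1 November 2017 is a Wednesday, so Mondays fall on 6, 13, 20, 27; the last is November 27.
At the standard offset (UTC−11:30), 14:00 UTC − 11h30m = 02:30 Lumath Coast standard time.
The standard-time date in Lumath Coast, 15 March 2017, does not fall between 30 April and 27 November, so daylight saving is not in effect and Lumath Coast is at UTC−11:30.
14:00 UTC − 11h30m = 02:30 Lumath Coast.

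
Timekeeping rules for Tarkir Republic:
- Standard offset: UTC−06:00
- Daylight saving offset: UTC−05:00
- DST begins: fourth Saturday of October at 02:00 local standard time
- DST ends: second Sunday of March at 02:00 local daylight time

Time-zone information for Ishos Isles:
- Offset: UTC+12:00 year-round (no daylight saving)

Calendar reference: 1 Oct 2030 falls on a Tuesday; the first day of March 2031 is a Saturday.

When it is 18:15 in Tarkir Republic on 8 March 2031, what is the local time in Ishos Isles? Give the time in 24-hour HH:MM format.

11:15

1 October 2030 is a Tuesday, so the first Saturday is October 5 and the fourth is October 26.
1 March 2031 is a Saturday, so the first Sunday is March 2 and the second is March 9.
8 March 2031 falls between 26 October 2030 and 9 March 2031, so daylight saving is in effect and Tarkir Republic is at UTC−05:00.
18:15 Tarkir Republic + 5h = 23:15 UTC.
Ishos Isles has no daylight saving, so its offset is UTC+12:00 year-round.
23:15 UTC + 12h = 11:15 Ishos Isles (rolling into the next day, 9 March 2031).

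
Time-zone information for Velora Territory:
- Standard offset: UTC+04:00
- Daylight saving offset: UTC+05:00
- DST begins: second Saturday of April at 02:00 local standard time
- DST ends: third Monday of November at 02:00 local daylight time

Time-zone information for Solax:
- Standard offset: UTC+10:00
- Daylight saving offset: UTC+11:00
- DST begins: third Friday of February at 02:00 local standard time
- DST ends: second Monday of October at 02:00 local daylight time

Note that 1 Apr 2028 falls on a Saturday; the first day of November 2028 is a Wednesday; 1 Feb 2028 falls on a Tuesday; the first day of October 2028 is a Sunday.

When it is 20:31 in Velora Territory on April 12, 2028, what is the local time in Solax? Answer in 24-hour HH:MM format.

1 April 2028 is a Saturday, so the first Saturday is April 1 and the second is April 8.
1 November 2028 is a Wednesday, so the first Monday is November 6 and the third is November 20.
Daylight saving runs 8 April – 20 November; April 12, 2028 is inside that window, so Velora Territory is at UTC+05:00.
20:31 Velora Territory − 5h = 15:31 UTC.
1 February 2028 is a Tuesday, so the first Friday is February 4 and the third is February 18.
1 October 2028 is a Sunday, so the first Monday is October 2 and the second is October 9.
At the standard offset (UTC+10:00), 15:31 UTC + 10h = 01:31 Solax standard time (rolling into the next day, 13 April 2028).
The standard-time date in Solax, April 13, 2028, falls between 18 February and 9 October, so daylight saving is in effect and Solax is at UTC+11:00.
15:31 UTC + 11h = 02:31 Solax (rolling into the next day, 13 April 2028).

02:31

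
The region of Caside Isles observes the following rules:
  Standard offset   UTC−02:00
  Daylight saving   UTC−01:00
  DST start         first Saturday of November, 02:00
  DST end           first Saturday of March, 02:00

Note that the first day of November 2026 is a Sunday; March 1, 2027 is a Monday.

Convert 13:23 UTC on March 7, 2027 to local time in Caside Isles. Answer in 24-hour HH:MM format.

1 November 2026 is a Sunday, so the first Saturday is November 7.
1 March 2027 is a Monday, so the first Saturday is March 6.
At the standard offset (UTC−02:00), 13:23 UTC − 2h = 11:23 Caside Isles standard time.
Daylight saving runs 7 November 2026 – 6 March 2027; the standard-time date in Caside Isles, March 7, 2027, is outside that window, so Caside Isles is on standard time at UTC−02:00.
13:23 UTC − 2h = 11:23 local.

11:23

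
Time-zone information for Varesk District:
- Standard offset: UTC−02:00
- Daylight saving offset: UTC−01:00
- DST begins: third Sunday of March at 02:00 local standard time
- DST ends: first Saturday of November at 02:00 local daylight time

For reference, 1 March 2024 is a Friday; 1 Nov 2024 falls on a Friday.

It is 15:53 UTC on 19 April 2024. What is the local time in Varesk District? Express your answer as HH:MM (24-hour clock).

1 March 2024 is a Friday, so the first Sunday is March 3 and the third is March 17.
1 November 2024 is a Friday, so the first Saturday is November 2.
At the standard offset (UTC−02:00), 15:53 UTC − 2h = 13:53 Varesk District standard time.
The standard-time date in Varesk District, 19 April 2024, falls between 17 March and 2 November, so daylight saving is in effect and Varesk District is at UTC−01:00.
15:53 UTC − 1h = 14:53 local.

14:53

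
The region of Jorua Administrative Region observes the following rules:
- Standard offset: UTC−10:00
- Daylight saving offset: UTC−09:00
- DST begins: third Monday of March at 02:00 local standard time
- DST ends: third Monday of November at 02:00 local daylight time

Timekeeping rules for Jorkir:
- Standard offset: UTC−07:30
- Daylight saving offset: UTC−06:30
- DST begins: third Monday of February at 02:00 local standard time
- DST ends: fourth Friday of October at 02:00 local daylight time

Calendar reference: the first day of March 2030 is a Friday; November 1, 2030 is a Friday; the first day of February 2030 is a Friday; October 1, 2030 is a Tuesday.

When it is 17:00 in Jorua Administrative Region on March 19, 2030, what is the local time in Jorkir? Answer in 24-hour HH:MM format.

1 March 2030 is a Friday, so the first Monday is March 4 and the third is March 18.
1 November 2030 is a Friday, so the first Monday is November 4 and the third is November 18.
Daylight saving runs 18 March – 18 November; March 19, 2030 is inside that window, so Jorua Administrative Region is at UTC−09:00.
17:00 Jorua Administrative Region + 9h = 02:00 UTC (rolling into the next day, 20 March 2030).
1 February 2030 is a Friday, so the first Monday is February 4 and the third is February 18.
1 October 2030 is a Tuesday, so the first Friday is October 4 and the fourth is October 25.
At the standard offset (UTC−07:30), 02:00 UTC − 7h30m = 18:30 Jorkir standard time (rolling into the previous day, 19 March 2030).
The standard-time date in Jorkir, March 19, 2030, falls between 18 February and 25 October, so daylight saving is in effect and Jorkir is at UTC−06:30.
02:00 UTC − 6h30m = 19:30 Jorkir (rolling into the previous day, 19 March 2030).

19:30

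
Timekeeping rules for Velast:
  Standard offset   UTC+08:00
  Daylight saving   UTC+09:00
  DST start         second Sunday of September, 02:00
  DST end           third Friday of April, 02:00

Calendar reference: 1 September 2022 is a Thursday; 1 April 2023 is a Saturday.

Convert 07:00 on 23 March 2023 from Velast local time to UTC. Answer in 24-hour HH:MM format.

1 September 2022 is a Thursday, so the first Sunday is September 4 and the second is September 11.
1 April 2023 is a Saturday, so the first Friday is April 7 and the third is April 21.
23 March 2023 lies within the daylight-saving period (11 September 2022 – 21 April 2023), so Velast is on daylight time, UTC+09:00.
07:00 local − 9h = 22:00 UTC (rolling into the previous day, 22 March 2023).

22:00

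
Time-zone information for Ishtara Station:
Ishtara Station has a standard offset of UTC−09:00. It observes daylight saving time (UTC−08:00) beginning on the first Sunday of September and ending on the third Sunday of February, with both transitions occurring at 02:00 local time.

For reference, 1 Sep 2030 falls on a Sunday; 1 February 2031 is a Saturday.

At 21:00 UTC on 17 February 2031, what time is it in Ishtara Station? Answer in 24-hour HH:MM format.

12:00

1 September 2030 is a Sunday, so the first Sunday is September 1.
1 February 2031 is a Saturday, so the first Sunday is February 2 and the third is February 16.
At the standard offset (UTC−09:00), 21:00 UTC − 9h = 12:00 Ishtara Station standard time.
The standard-time date in Ishtara Station, 17 February 2031, does not fall between 1 September 2030 and 16 February 2031, so daylight saving is not in effect and Ishtara Station is at UTC−09:00.
21:00 UTC − 9h = 12:00 local.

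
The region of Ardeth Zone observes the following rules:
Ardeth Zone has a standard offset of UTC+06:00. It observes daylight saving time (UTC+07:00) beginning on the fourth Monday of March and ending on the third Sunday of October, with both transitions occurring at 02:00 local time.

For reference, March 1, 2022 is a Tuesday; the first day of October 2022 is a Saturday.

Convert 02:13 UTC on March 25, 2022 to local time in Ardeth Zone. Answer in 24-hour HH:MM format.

08:13

1 March 2022 is a Tuesday, so the first Monday is March 7 and the fourth is March 28.
1 October 2022 is a Saturday, so the first Sunday is October 2 and the third is October 16.
At the standard offset (UTC+06:00), 02:13 UTC + 6h = 08:13 Ardeth Zone standard time.
The standard-time date in Ardeth Zone, March 25, 2022, does not fall between 28 March and 16 October, so daylight saving is not in effect and Ardeth Zone is at UTC+06:00.
02:13 UTC + 6h = 08:13 local.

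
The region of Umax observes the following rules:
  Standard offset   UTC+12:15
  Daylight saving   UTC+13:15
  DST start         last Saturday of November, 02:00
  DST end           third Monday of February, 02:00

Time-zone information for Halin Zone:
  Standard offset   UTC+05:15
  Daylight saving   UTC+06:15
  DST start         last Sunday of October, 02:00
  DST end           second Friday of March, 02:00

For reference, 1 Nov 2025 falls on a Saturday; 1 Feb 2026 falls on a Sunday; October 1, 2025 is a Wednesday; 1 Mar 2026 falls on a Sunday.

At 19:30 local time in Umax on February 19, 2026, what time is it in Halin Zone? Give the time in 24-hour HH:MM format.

1 November 2025 is a Saturday, so Saturdays fall on 1, 8, 15, 22, 29; the last is November 29.
1 February 2026 is a Sunday, so the first Monday is February 2 and the third is February 16.
February 19, 2026 does not fall between 29 November 2025 and 16 February 2026, so daylight saving is not in effect and Umax is at UTC+12:15.
19:30 Umax − 12h15m = 07:15 UTC.
1 October 2025 is a Wednesday, so Sundays fall on 5, 12, 19, 26; the last is October 26.
1 March 2026 is a Sunday, so the first Friday is March 6 and the second is March 13.
At the standard offset (UTC+05:15), 07:15 UTC + 5h15m = 12:30 Halin Zone standard time.
Daylight saving runs 26 October 2025 – 13 March 2026; the standard-time date in Halin Zone, February 19, 2026, is inside that window, so Halin Zone is at UTC+06:15.
07:15 UTC + 6h15m = 13:30 Halin Zone.

13:30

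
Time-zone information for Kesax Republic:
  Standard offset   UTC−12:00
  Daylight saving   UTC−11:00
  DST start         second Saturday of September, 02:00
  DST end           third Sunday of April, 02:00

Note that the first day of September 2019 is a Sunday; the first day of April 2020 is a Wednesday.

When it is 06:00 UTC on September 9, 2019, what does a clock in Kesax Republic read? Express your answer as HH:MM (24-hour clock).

1 September 2019 is a Sunday, so the first Saturday is September 7 and the second is September 14.
1 April 2020 is a Wednesday, so the first Sunday is April 5 and the third is April 19.
At the standard offset (UTC−12:00), 06:00 UTC − 12h = 18:00 Kesax Republic standard time (rolling into the previous day, 8 September 2019).
The standard-time date in Kesax Republic, September 8, 2019, is outside the daylight-saving period (14 September 2019 – 19 April 2020), so Kesax Republic is on standard time, UTC−12:00.
06:00 UTC − 12h = 18:00 local (rolling into the previous day, 8 September 2019).

18:00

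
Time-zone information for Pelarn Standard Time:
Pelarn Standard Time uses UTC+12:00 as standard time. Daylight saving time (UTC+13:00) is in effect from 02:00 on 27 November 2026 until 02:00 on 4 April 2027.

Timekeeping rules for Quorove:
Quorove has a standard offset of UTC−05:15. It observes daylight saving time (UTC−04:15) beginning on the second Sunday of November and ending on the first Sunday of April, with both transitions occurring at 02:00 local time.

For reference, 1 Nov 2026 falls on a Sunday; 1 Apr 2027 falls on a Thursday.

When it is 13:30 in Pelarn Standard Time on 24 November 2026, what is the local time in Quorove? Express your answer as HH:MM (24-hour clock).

21:15

Daylight saving runs 27 November 2026 – 4 April 2027; 24 November 2026 is outside that window, so Pelarn Standard Time is on standard time at UTC+12:00.
13:30 Pelarn Standard Time − 12h = 01:30 UTC.
1 November 2026 is a Sunday, so the first Sunday is November 1 and the second is November 8.
1 April 2027 is a Thursday, so the first Sunday is April 4.
At the standard offset (UTC−05:15), 01:30 UTC − 5h15m = 20:15 Quorove standard time (rolling into the previous day, 23 November 2026).
The standard-time date in Quorove, 23 November 2026, lies within the daylight-saving period (8 November 2026 – 4 April 2027), so Quorove is on daylight time, UTC−04:15.
01:30 UTC − 4h15m = 21:15 Quorove (rolling into the previous day, 23 November 2026).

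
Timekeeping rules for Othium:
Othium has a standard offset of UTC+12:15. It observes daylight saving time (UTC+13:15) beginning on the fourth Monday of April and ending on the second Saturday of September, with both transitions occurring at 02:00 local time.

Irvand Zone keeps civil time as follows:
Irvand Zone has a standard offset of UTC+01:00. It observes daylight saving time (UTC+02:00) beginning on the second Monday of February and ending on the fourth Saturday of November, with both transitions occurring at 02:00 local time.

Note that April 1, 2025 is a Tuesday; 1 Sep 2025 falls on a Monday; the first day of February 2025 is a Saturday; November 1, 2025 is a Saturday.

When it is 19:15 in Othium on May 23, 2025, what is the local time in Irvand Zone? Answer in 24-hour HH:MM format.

08:00

1 April 2025 is a Tuesday, so the first Monday is April 7 and the fourth is April 28.
1 September 2025 is a Monday, so the first Saturday is September 6 and the second is September 13.
May 23, 2025 falls between 28 April and 13 September, so daylight saving is in effect and Othium is at UTC+13:15.
19:15 Othium − 13h15m = 06:00 UTC.
1 February 2025 is a Saturday, so the first Monday is February 3 and the second is February 10.
1 November 2025 is a Saturday, so the first Saturday is November 1 and the fourth is November 22.
At the standard offset (UTC+01:00), 06:00 UTC + 1h = 07:00 Irvand Zone standard time.
Daylight saving runs 10 February – 22 November; the standard-time date in Irvand Zone, May 23, 2025, is inside that window, so Irvand Zone is at UTC+02:00.
06:00 UTC + 2h = 08:00 Irvand Zone.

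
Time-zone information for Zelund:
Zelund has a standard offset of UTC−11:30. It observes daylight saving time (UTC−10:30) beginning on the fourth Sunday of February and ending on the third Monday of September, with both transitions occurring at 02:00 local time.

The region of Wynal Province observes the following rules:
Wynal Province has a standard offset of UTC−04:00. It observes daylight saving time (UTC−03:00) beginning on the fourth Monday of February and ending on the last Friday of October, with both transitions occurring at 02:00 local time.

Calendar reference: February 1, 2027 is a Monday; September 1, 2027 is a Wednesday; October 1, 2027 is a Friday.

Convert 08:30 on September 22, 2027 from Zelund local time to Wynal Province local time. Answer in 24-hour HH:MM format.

1 February 2027 is a Monday, so the first Sunday is February 7 and the fourth is February 28.
1 September 2027 is a Wednesday, so the first Monday is September 6 and the third is September 20.
September 22, 2027 does not fall between 28 February and 20 September, so daylight saving is not in effect and Zelund is at UTC−11:30.
08:30 Zelund + 11h30m = 20:00 UTC.
1 February 2027 is a Monday, so the first Monday is February 1 and the fourth is February 22.
1 October 2027 is a Friday, so Fridays fall on 1, 8, 15, 22, 29; the last is October 29.
At the standard offset (UTC−04:00), 20:00 UTC − 4h = 16:00 Wynal Province standard time.
Daylight saving runs 22 February – 29 October; the standard-time date in Wynal Province, September 22, 2027, is inside that window, so Wynal Province is at UTC−03:00.
20:00 UTC − 3h = 17:00 Wynal Province.

17:00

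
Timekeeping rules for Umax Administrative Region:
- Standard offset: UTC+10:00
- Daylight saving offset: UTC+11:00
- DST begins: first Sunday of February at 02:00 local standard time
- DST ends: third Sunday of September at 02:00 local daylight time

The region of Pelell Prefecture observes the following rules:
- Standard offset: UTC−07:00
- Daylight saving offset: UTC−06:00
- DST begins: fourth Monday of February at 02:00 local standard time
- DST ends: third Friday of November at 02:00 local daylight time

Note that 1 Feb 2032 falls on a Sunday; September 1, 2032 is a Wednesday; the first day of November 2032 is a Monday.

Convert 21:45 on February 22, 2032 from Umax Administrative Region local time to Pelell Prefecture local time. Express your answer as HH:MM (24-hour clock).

03:45

1 February 2032 is a Sunday, so the first Sunday is February 1.
1 September 2032 is a Wednesday, so the first Sunday is September 5 and the third is September 19.
February 22, 2032 falls between 1 February and 19 September, so daylight saving is in effect and Umax Administrative Region is at UTC+11:00.
21:45 Umax Administrative Region − 11h = 10:45 UTC.
1 February 2032 is a Sunday, so the first Monday is February 2 and the fourth is February 23.
1 November 2032 is a Monday, so the first Friday is November 5 and the third is November 19.
At the standard offset (UTC−07:00), 10:45 UTC − 7h = 03:45 Pelell Prefecture standard time.
Daylight saving runs 23 February – 19 November; the standard-time date in Pelell Prefecture, February 22, 2032, is outside that window, so Pelell Prefecture is on standard time at UTC−07:00.
10:45 UTC − 7h = 03:45 Pelell Prefecture.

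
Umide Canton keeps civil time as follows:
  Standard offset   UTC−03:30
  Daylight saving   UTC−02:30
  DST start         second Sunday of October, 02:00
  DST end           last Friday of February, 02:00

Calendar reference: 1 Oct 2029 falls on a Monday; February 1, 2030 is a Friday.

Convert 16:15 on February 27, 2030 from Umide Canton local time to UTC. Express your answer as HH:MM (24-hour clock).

1 October 2029 is a Monday, so the first Sunday is October 7 and the second is October 14.
1 February 2030 is a Friday, so Fridays fall on 1, 8, 15, 22; the last is February 22.
Daylight saving runs 14 October 2029 – 22 February 2030; February 27, 2030 is outside that window, so Umide Canton is on standard time at UTC−03:30.
16:15 local + 3h30m = 19:45 UTC.

19:45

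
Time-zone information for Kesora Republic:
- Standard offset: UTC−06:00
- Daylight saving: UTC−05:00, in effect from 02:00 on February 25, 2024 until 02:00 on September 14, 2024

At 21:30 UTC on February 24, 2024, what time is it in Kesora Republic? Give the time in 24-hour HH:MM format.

At the standard offset (UTC−06:00), 21:30 UTC − 6h = 15:30 Kesora Republic standard time.
Daylight saving runs 25 February – 14 September; the standard-time date in Kesora Republic, February 24, 2024, is outside that window, so Kesora Republic is on standard time at UTC−06:00.
21:30 UTC − 6h = 15:30 local.

15:30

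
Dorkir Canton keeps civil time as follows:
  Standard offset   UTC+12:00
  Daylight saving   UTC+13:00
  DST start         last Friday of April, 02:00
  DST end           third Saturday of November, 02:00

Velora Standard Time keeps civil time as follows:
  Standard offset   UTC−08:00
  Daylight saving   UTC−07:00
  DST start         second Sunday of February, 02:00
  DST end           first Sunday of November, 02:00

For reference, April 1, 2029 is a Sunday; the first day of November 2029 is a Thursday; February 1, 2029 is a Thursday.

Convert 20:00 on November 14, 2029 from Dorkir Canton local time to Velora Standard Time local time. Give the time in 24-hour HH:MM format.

23:00

1 April 2029 is a Sunday, so Fridays fall on 6, 13, 20, 27; the last is April 27.
1 November 2029 is a Thursday, so the first Saturday is November 3 and the third is November 17.
Daylight saving runs 27 April – 17 November; November 14, 2029 is inside that window, so Dorkir Canton is at UTC+13:00.
20:00 Dorkir Canton − 13h = 07:00 UTC.
1 February 2029 is a Thursday, so the first Sunday is February 4 and the second is February 11.
1 November 2029 is a Thursday, so the first Sunday is November 4.
At the standard offset (UTC−08:00), 07:00 UTC − 8h = 23:00 Velora Standard Time standard time (rolling into the previous day, 13 November 2029).
The standard-time date in Velora Standard Time, November 13, 2029, is outside the daylight-saving period (11 February – 4 November), so Velora Standard Time is on standard time, UTC−08:00.
07:00 UTC − 8h = 23:00 Velora Standard Time (rolling into the previous day, 13 November 2029).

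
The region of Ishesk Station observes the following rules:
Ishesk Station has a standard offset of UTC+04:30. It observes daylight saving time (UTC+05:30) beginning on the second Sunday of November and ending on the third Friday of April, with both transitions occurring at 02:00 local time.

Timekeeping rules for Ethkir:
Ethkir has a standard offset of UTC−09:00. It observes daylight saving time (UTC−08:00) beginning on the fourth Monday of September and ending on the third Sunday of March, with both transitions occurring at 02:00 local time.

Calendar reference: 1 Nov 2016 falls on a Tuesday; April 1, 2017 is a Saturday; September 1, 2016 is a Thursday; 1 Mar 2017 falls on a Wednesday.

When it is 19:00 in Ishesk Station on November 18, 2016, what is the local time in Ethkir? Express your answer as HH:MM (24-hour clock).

05:30

1 November 2016 is a Tuesday, so the first Sunday is November 6 and the second is November 13.
1 April 2017 is a Saturday, so the first Friday is April 7 and the third is April 21.
November 18, 2016 lies within the daylight-saving period (13 November 2016 – 21 April 2017), so Ishesk Station is on daylight time, UTC+05:30.
19:00 Ishesk Station − 5h30m = 13:30 UTC.
1 September 2016 is a Thursday, so the first Monday is September 5 and the fourth is September 26.
1 March 2017 is a Wednesday, so the first Sunday is March 5 and the third is March 19.
At the standard offset (UTC−09:00), 13:30 UTC − 9h = 04:30 Ethkir standard time.
The standard-time date in Ethkir, November 18, 2016, lies within the daylight-saving period (26 September 2016 – 19 March 2017), so Ethkir is on daylight time, UTC−08:00.
13:30 UTC − 8h = 05:30 Ethkir.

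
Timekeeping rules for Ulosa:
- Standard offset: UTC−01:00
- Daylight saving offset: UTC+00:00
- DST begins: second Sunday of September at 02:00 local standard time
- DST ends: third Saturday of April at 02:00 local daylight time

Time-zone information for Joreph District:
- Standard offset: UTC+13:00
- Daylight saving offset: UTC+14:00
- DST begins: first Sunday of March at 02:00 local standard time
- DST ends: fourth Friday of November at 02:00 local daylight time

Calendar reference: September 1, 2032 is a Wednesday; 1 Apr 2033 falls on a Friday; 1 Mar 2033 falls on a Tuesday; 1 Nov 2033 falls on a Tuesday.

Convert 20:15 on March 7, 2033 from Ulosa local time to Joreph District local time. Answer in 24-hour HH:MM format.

10:15

1 September 2032 is a Wednesday, so the first Sunday is September 5 and the second is September 12.
1 April 2033 is a Friday, so the first Saturday is April 2 and the third is April 16.
March 7, 2033 lies within the daylight-saving period (12 September 2032 – 16 April 2033), so Ulosa is on daylight time, UTC+00:00.
20:15 Ulosa − 0h = 20:15 UTC.
1 March 2033 is a Tuesday, so the first Sunday is March 6.
1 November 2033 is a Tuesday, so the first Friday is November 4 and the fourth is November 25.
At the standard offset (UTC+13:00), 20:15 UTC + 13h = 09:15 Joreph District standard time (rolling into the next day, 8 March 2033).
The standard-time date in Joreph District, March 8, 2033, lies within the daylight-saving period (6 March – 25 November), so Joreph District is on daylight time, UTC+14:00.
20:15 UTC + 14h = 10:15 Joreph District (rolling into the next day, 8 March 2033).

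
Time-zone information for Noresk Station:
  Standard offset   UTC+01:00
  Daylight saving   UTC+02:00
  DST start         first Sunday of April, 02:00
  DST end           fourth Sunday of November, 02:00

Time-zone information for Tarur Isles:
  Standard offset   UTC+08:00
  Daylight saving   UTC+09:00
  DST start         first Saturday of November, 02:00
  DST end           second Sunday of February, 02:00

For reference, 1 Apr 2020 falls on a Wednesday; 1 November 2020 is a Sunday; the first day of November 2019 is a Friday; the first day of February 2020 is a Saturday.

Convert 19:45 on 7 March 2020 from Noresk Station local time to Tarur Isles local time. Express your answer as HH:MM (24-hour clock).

1 April 2020 is a Wednesday, so the first Sunday is April 5.
1 November 2020 is a Sunday, so the first Sunday is November 1 and the fourth is November 22.
7 March 2020 does not fall between 5 April and 22 November, so daylight saving is not in effect and Noresk Station is at UTC+01:00.
19:45 Noresk Station − 1h = 18:45 UTC.
1 November 2019 is a Friday, so the first Saturday is November 2.
1 February 2020 is a Saturday, so the first Sunday is February 2 and the second is February 9.
At the standard offset (UTC+08:00), 18:45 UTC + 8h = 02:45 Tarur Isles standard time (rolling into the next day, 8 March 2020).
Daylight saving runs 2 November 2019 – 9 February 2020; the standard-time date in Tarur Isles, 8 March 2020, is outside that window, so Tarur Isles is on standard time at UTC+08:00.
18:45 UTC + 8h = 02:45 Tarur Isles (rolling into the next day, 8 March 2020).

02:45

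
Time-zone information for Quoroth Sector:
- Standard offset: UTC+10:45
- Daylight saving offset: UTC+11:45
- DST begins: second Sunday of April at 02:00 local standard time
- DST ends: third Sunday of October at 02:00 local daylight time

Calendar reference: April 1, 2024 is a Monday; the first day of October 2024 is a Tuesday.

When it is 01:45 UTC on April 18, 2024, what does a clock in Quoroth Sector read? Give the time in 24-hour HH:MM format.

13:30

1 April 2024 is a Monday, so the first Sunday is April 7 and the second is April 14.
1 October 2024 is a Tuesday, so the first Sunday is October 6 and the third is October 20.
At the standard offset (UTC+10:45), 01:45 UTC + 10h45m = 12:30 Quoroth Sector standard time.
The standard-time date in Quoroth Sector, April 18, 2024, lies within the daylight-saving period (14 April – 20 October), so Quoroth Sector is on daylight time, UTC+11:45.
01:45 UTC + 11h45m = 13:30 local.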